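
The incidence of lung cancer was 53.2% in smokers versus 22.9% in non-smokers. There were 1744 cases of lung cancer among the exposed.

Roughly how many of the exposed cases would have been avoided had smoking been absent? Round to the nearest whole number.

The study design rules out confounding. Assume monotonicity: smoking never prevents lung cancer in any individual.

p₁ = 0.532, p₀ = 0.229.
PN = (p₁ − p₀)/p₁ = (0.532 − 0.229) / 0.532 ≈ 0.56955.
Attributable cases ≈ PN × (exposed cases) = 0.56955 × 1744 ≈ 993.29.

about 993 cases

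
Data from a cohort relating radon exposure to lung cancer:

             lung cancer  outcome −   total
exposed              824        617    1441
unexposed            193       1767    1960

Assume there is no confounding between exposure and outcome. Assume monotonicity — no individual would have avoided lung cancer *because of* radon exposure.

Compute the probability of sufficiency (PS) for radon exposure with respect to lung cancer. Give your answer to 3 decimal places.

PS ≈ 0.525

p₁ = P(outcome | exposed) = 824/1441 = 0.57183
p₀ = P(outcome | unexposed) = 193/1960 = 0.098469
Under exogeneity and monotonicity, PS = (p₁ − p₀)/(1 − p₀).
PS = (0.57183 − 0.098469) / 0.90153 ≈ 0.5251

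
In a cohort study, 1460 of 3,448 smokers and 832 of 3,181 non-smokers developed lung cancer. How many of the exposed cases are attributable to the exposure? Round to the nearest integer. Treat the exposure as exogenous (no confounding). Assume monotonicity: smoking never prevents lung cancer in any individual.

about 558 cases

p₁ = P(outcome | exposed) = 1460/3448 = 0.42343
p₀ = P(outcome | unexposed) = 832/3181 = 0.26155
PN = (p₁ − p₀)/p₁ = (0.42343 − 0.26155) / 0.42343 ≈ 0.38231.
Attributable cases ≈ PN × (exposed cases) = 0.38231 × 1460 ≈ 558.17.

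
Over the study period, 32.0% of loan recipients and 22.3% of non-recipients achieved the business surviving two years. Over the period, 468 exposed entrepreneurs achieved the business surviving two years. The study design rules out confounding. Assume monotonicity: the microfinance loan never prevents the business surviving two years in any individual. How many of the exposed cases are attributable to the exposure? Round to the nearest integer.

p₁ = 0.32, p₀ = 0.223.
PN = (p₁ − p₀)/p₁ = (0.32 − 0.223) / 0.32 ≈ 0.30312.
Attributable cases ≈ PN × (exposed cases) = 0.30312 × 468 ≈ 141.86.

about 142 cases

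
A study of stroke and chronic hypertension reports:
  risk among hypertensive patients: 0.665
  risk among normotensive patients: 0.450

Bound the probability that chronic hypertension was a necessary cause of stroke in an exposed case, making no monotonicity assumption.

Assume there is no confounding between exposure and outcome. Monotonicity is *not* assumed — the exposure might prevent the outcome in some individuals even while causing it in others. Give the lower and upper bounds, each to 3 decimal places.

0.323 ≤ PN ≤ 0.827

Let p₁ = 0.665, p₀ = 0.45.
Under exogeneity alone the bounds on PN are max{0,(p₁−p₀)/p₁} ≤ PN ≤ min{1,(1−p₀)/p₁}.
  lower = (p₁ − p₀)/p₁ = 0.215 / 0.665 ≈ 0.3233
  upper = min{1, (1 − p₀)/p₁} = 0.55 / 0.665 ≈ 0.8271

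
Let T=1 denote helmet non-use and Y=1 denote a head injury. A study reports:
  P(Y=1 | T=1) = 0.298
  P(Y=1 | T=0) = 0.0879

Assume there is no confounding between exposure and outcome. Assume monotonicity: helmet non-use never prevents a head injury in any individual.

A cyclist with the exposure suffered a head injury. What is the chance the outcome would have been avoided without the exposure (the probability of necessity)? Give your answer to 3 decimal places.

PN ≈ 0.705

Let p₁ = 0.298, p₀ = 0.0879.
Under exogeneity and monotonicity, PN = (p₁ − p₀) / p₁.
PN = (0.298 − 0.0879) / 0.298 = 0.2101 / 0.298 ≈ 0.7050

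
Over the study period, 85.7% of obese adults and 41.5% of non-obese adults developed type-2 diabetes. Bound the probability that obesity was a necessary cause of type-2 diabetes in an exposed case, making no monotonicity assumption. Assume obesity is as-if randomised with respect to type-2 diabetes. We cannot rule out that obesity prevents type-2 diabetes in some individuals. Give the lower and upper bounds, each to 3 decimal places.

p₁ = 0.857, p₀ = 0.415.
Under exogeneity alone the bounds on PN are max{0,(p₁−p₀)/p₁} ≤ PN ≤ min{1,(1−p₀)/p₁}.
  lower = (p₁ − p₀)/p₁ = 0.442 / 0.857 ≈ 0.5158
  upper = min{1, (1 − p₀)/p₁} = 0.585 / 0.857 ≈ 0.6826

0.516 ≤ PN ≤ 0.683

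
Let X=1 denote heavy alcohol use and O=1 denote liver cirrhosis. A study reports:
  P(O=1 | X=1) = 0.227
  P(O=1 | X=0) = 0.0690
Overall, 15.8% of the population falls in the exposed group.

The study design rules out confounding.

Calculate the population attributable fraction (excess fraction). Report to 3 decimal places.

Let p₁ = 0.227, p₀ = 0.069.
Overall risk P(Y=1) = π·p₁ + (1−π)·p₀ = 0.158×0.227 + 0.842×0.069 = 0.093964.
Under exogeneity, PAF = [P(Y=1) − p₀] / P(Y=1).
PAF = (0.093964 − 0.069) / 0.093964 ≈ 0.2657

PAF ≈ 0.266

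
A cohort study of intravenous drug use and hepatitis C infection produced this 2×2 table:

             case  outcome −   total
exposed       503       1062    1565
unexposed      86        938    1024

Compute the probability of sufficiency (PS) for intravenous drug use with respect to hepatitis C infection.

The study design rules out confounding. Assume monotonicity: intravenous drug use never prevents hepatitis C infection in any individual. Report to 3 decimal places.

PS ≈ 0.259

p₁ = P(outcome | exposed) = 503/1565 = 0.32141
p₀ = P(outcome | unexposed) = 86/1024 = 0.083984
Under exogeneity and monotonicity, PS = (p₁ − p₀) / (1 − p₀).
PS = (0.32141 − 0.083984) / (1 − 0.083984) = 0.23742 / 0.91602 ≈ 0.2592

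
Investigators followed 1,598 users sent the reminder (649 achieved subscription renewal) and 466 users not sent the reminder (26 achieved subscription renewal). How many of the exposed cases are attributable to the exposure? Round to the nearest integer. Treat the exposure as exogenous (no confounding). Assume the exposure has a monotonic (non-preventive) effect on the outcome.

about 560 cases

p₁ = P(outcome | exposed) = 649/1598 = 0.40613
p₀ = P(outcome | unexposed) = 26/466 = 0.055794
PN = (p₁ − p₀)/p₁ = (0.40613 − 0.055794) / 0.40613 ≈ 0.86262.
Attributable cases ≈ PN × (exposed cases) = 0.86262 × 649 ≈ 559.84.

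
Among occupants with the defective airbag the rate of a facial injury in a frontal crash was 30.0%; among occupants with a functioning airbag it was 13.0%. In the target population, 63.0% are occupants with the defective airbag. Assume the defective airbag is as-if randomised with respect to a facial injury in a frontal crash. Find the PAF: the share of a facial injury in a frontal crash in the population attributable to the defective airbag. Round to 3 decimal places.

p₁ = 0.3, p₀ = 0.13.
Overall risk P(Y=1) = π·p₁ + (1−π)·p₀ = 0.63×0.3 + 0.37×0.13 = 0.2371.
Under exogeneity, PAF = [P(Y=1) − p₀] / P(Y=1).
PAF = (0.2371 − 0.13) / 0.2371 ≈ 0.4517

PAF ≈ 0.452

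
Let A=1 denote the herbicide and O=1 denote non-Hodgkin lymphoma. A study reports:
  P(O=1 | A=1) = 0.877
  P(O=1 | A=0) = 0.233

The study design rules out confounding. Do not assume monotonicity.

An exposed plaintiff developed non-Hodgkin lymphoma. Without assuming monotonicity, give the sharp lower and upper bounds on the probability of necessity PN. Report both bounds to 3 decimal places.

Let p₁ = 0.877, p₀ = 0.233.
Under exogeneity alone the bounds on PN are max{0,(p₁−p₀)/p₁} ≤ PN ≤ min{1,(1−p₀)/p₁}.
  lower = (p₁ − p₀)/p₁ = 0.644 / 0.877 ≈ 0.7343
  upper = min{1, (1 − p₀)/p₁} = 0.767 / 0.877 ≈ 0.8746

0.734 ≤ PN ≤ 0.875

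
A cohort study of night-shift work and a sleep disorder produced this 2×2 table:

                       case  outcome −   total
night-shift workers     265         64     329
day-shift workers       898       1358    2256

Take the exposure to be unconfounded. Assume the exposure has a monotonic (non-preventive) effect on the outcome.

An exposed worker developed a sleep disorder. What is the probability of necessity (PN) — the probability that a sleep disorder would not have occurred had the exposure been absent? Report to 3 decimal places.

PN ≈ 0.506

p₁ = P(outcome | exposed) = 265/329 = 0.80547
p₀ = P(outcome | unexposed) = 898/2256 = 0.39805
Under exogeneity and monotonicity, PN = (p₁ − p₀)/p₁.
PN = (0.80547 − 0.39805) / 0.80547 ≈ 0.5058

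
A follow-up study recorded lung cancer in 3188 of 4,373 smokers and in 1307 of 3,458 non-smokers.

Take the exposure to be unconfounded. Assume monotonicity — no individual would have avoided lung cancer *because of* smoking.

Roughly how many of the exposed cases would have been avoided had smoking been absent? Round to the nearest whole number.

p₁ = P(outcome | exposed) = 3188/4373 = 0.72902
p₀ = P(outcome | unexposed) = 1307/3458 = 0.37796
PN = (p₁ − p₀)/p₁ = (0.72902 − 0.37796) / 0.72902 ≈ 0.48154.
Attributable cases ≈ PN × (exposed cases) = 0.48154 × 3188 ≈ 1535.16.

about 1535 cases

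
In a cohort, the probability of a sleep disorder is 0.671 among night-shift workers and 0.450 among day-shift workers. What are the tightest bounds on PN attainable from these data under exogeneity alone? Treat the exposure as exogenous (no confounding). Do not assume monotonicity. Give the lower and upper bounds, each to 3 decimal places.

Let p₁ = 0.671, p₀ = 0.45.
Under exogeneity alone the bounds on PN are max{0,(p₁−p₀)/p₁} ≤ PN ≤ min{1,(1−p₀)/p₁}.
  lower = (p₁ − p₀)/p₁ = 0.221 / 0.671 ≈ 0.3294
  upper = min{1, (1 − p₀)/p₁} = 0.55 / 0.671 ≈ 0.8197

0.329 ≤ PN ≤ 0.820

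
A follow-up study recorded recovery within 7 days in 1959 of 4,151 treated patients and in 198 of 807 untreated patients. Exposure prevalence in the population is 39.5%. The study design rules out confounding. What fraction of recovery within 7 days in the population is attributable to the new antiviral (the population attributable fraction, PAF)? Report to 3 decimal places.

PAF ≈ 0.267

p₁ = P(outcome | exposed) = 1959/4151 = 0.47193
p₀ = P(outcome | unexposed) = 198/807 = 0.24535
Overall risk P(Y=1) = π·p₁ + (1−π)·p₀ = 0.395×0.47193 + 0.605×0.24535 = 0.33485.
Under exogeneity, PAF = [P(Y=1) − p₀] / P(Y=1).
PAF = (0.33485 − 0.24535) / 0.33485 ≈ 0.2673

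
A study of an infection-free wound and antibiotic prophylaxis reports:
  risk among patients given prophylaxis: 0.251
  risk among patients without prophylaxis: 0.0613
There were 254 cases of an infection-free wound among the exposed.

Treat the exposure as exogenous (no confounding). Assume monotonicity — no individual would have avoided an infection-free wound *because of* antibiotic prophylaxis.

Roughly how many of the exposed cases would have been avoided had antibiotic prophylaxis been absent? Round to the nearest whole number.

Let p₁ = 0.251, p₀ = 0.0613.
PN = (p₁ − p₀)/p₁ = (0.251 − 0.0613) / 0.251 ≈ 0.75578.
Attributable cases ≈ PN × (exposed cases) = 0.75578 × 254 ≈ 191.97.

about 192 cases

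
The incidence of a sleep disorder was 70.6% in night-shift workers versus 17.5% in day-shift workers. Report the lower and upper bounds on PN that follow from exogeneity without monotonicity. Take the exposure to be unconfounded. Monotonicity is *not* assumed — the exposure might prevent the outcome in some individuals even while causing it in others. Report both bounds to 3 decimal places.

0.752 ≤ PN ≤ 1.000

p₁ = 0.706, p₀ = 0.175.
Under exogeneity alone the bounds on PN are max{0,(p₁−p₀)/p₁} ≤ PN ≤ min{1,(1−p₀)/p₁}.
  lower = (p₁ − p₀)/p₁ = 0.531 / 0.706 ≈ 0.7521
  upper = min{1, (1 − p₀)/p₁} = 0.825 / 0.706 ≈ 1.1686 → capped at 1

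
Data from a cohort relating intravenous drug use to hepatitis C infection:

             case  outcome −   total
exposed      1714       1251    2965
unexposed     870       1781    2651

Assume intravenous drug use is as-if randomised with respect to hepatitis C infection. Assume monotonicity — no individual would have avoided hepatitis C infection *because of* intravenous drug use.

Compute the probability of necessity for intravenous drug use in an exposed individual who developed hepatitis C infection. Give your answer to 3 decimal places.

p₁ = P(outcome | exposed) = 1714/2965 = 0.57808
p₀ = P(outcome | unexposed) = 870/2651 = 0.32818
Under exogeneity and monotonicity, PN = (p₁ − p₀) / p₁.
PN = (0.57808 − 0.32818) / 0.57808 = 0.2499 / 0.57808 ≈ 0.4323

PN ≈ 0.432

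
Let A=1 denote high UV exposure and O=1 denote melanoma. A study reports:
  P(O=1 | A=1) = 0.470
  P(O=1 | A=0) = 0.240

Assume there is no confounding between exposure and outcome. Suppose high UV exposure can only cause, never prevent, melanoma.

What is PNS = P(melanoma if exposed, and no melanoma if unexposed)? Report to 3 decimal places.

Let p₁ = 0.47, p₀ = 0.24.
Under exogeneity and monotonicity, PNS = p₁ − p₀.
PNS = 0.47 − 0.24 = 0.23

PNS ≈ 0.230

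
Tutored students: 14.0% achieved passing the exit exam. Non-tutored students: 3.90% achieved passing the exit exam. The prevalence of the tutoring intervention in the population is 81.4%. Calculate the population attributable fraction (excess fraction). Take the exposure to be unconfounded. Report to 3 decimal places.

p₁ = 0.14, p₀ = 0.039.
Overall risk P(Y=1) = π·p₁ + (1−π)·p₀ = 0.814×0.14 + 0.186×0.039 = 0.12121.
Under exogeneity, PAF = [P(Y=1) − p₀] / P(Y=1).
PAF = (0.12121 − 0.039) / 0.12121 ≈ 0.6783

PAF ≈ 0.678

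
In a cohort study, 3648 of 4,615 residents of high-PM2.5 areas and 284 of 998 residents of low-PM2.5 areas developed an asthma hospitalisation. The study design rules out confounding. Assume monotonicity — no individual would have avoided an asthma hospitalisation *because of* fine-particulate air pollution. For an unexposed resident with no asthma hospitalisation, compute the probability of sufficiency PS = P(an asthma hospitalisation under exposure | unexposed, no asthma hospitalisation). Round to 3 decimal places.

p₁ = P(outcome | exposed) = 3648/4615 = 0.79047
p₀ = P(outcome | unexposed) = 284/998 = 0.28457
Under exogeneity and monotonicity, PS = (p₁ − p₀) / (1 − p₀).
PS = (0.79047 − 0.28457) / (1 − 0.28457) = 0.5059 / 0.71543 ≈ 0.7071

PS ≈ 0.707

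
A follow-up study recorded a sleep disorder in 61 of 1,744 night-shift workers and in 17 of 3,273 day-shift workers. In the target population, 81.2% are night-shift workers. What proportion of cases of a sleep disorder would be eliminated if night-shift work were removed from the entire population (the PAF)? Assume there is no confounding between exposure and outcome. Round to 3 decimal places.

p₁ = P(outcome | exposed) = 61/1744 = 0.034977
p₀ = P(outcome | unexposed) = 17/3273 = 0.005194
Overall risk P(Y=1) = π·p₁ + (1−π)·p₀ = 0.812×0.034977 + 0.188×0.005194 = 0.029378.
Under exogeneity, PAF = [P(Y=1) − p₀] / P(Y=1).
PAF = (0.029378 − 0.005194) / 0.029378 ≈ 0.8232

PAF ≈ 0.823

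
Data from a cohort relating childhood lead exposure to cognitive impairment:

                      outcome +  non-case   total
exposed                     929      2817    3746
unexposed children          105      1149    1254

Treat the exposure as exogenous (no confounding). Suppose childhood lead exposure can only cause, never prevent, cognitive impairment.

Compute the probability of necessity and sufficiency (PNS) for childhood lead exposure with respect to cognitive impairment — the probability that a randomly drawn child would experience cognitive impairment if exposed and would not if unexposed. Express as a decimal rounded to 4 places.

p₁ = P(outcome | exposed) = 929/3746 = 0.248
p₀ = P(outcome | unexposed) = 105/1254 = 0.083732
Under exogeneity and monotonicity, PNS = p₁ − p₀.
PNS = 0.248 − 0.083732 = 0.16427

PNS ≈ 0.1643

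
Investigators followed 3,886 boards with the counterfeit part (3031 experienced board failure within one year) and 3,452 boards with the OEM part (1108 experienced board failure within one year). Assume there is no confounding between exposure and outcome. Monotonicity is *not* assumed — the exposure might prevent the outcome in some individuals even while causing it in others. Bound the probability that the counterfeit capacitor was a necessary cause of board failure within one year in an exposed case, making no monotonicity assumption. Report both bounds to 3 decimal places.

0.588 ≤ PN ≤ 0.871

p₁ = P(outcome | exposed) = 3031/3886 = 0.77998
p₀ = P(outcome | unexposed) = 1108/3452 = 0.32097
Under exogeneity alone the bounds on PN are max{0,(p₁−p₀)/p₁} ≤ PN ≤ min{1,(1−p₀)/p₁}.
  lower = (p₁ − p₀)/p₁ = 0.45901 / 0.77998 ≈ 0.5885
  upper = min{1, (1 − p₀)/p₁} = 0.67903 / 0.77998 ≈ 0.8706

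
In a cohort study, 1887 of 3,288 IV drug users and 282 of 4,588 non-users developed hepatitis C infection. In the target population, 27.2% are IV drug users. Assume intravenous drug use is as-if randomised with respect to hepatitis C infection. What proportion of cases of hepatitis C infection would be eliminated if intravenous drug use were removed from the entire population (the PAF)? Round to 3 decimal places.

PAF ≈ 0.694

p₁ = P(outcome | exposed) = 1887/3288 = 0.57391
p₀ = P(outcome | unexposed) = 282/4588 = 0.061465
Overall risk P(Y=1) = π·p₁ + (1−π)·p₀ = 0.272×0.57391 + 0.728×0.061465 = 0.20085.
Under exogeneity, PAF = [P(Y=1) − p₀] / P(Y=1).
PAF = (0.20085 − 0.061465) / 0.20085 ≈ 0.6940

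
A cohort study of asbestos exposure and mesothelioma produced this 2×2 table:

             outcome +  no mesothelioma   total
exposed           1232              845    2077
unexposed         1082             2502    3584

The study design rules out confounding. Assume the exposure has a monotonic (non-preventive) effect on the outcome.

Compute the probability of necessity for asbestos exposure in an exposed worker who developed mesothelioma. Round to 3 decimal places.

p₁ = P(outcome | exposed) = 1232/2077 = 0.59316
p₀ = P(outcome | unexposed) = 1082/3584 = 0.3019
Under exogeneity and monotonicity, PN = (p₁ − p₀)/p₁.
PN = (0.59316 − 0.3019) / 0.59316 ≈ 0.4910

PN ≈ 0.491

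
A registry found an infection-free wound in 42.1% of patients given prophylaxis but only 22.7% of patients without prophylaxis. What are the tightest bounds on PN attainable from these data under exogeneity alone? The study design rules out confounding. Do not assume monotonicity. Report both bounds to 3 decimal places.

0.461 ≤ PN ≤ 1.000

p₁ = 0.421, p₀ = 0.227.
Under exogeneity alone the bounds on PN are max{0,(p₁−p₀)/p₁} ≤ PN ≤ min{1,(1−p₀)/p₁}.
  lower = (p₁ − p₀)/p₁ = 0.194 / 0.421 ≈ 0.4608
  upper = min{1, (1 − p₀)/p₁} = 0.773 / 0.421 ≈ 1.8361 → capped at 1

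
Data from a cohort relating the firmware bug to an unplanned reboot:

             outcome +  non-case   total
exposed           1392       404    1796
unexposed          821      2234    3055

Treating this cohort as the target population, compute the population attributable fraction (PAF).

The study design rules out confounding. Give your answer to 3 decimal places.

PAF ≈ 0.411

p₁ = P(outcome | exposed) = 1392/1796 = 0.77506
p₀ = P(outcome | unexposed) = 821/3055 = 0.26874
Exposure prevalence π = 1796/4851 = 0.37023; overall risk P(Y=1) = 0.45619.
Under exogeneity, PAF = [P(Y=1) − p₀]/P(Y=1).
PAF = (0.45619 − 0.26874) / 0.45619 ≈ 0.4109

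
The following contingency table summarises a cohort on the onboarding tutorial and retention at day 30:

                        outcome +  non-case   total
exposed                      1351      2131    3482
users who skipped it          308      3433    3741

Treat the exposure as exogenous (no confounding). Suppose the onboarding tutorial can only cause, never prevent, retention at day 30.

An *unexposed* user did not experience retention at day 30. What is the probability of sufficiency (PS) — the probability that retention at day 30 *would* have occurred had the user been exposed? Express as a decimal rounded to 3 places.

PS ≈ 0.333

p₁ = P(outcome | exposed) = 1351/3482 = 0.388
p₀ = P(outcome | unexposed) = 308/3741 = 0.082331
Under exogeneity and monotonicity, PS = (p₁ − p₀)/(1 − p₀).
PS = (0.388 − 0.082331) / 0.91767 ≈ 0.3331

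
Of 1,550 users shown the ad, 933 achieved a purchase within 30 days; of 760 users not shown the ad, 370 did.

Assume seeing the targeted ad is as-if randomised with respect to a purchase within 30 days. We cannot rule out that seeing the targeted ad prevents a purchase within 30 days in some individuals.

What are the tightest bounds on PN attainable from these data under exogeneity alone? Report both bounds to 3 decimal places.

p₁ = P(outcome | exposed) = 933/1550 = 0.60194
p₀ = P(outcome | unexposed) = 370/760 = 0.48684
Under exogeneity alone the bounds on PN are max{0,(p₁−p₀)/p₁} ≤ PN ≤ min{1,(1−p₀)/p₁}.
  lower = (p₁ − p₀)/p₁ = 0.11509 / 0.60194 ≈ 0.1912
  upper = min{1, (1 − p₀)/p₁} = 0.51316 / 0.60194 ≈ 0.8525

0.191 ≤ PN ≤ 0.853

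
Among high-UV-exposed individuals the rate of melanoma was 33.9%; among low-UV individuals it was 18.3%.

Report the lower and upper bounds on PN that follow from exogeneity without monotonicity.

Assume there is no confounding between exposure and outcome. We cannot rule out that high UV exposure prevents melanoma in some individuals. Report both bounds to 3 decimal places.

0.460 ≤ PN ≤ 1.000

p₁ = 0.339, p₀ = 0.183.
Under exogeneity alone the bounds on PN are max{0,(p₁−p₀)/p₁} ≤ PN ≤ min{1,(1−p₀)/p₁}.
  lower = (p₁ − p₀)/p₁ = 0.156 / 0.339 ≈ 0.4602
  upper = min{1, (1 − p₀)/p₁} = 0.817 / 0.339 ≈ 2.4100 → capped at 1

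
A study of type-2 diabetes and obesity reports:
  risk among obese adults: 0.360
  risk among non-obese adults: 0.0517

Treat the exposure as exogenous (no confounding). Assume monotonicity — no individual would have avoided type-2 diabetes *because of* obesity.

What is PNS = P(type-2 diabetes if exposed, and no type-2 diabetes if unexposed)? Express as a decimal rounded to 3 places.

Let p₁ = 0.36, p₀ = 0.0517.
Under exogeneity and monotonicity, PNS = p₁ − p₀.
PNS = 0.36 − 0.0517 = 0.3083

PNS ≈ 0.308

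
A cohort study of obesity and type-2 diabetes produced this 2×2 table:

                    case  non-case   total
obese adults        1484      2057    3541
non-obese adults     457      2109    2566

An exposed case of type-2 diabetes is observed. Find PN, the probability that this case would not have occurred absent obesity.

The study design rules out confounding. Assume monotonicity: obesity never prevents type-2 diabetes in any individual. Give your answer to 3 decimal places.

PN ≈ 0.575

p₁ = P(outcome | exposed) = 1484/3541 = 0.41909
p₀ = P(outcome | unexposed) = 457/2566 = 0.1781
Under exogeneity and monotonicity, PN = (p₁ − p₀) / p₁.
PN = (0.41909 − 0.1781) / 0.41909 = 0.24099 / 0.41909 ≈ 0.5750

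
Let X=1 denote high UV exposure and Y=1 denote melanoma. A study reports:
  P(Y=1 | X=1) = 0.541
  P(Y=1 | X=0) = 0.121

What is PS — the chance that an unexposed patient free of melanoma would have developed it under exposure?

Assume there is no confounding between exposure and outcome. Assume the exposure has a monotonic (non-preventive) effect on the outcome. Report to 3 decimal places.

Let p₁ = 0.541, p₀ = 0.121.
Under exogeneity and monotonicity, PS = (p₁ − p₀) / (1 − p₀).
PS = (0.541 − 0.121) / (1 − 0.121) = 0.42 / 0.879 ≈ 0.4778

PS ≈ 0.478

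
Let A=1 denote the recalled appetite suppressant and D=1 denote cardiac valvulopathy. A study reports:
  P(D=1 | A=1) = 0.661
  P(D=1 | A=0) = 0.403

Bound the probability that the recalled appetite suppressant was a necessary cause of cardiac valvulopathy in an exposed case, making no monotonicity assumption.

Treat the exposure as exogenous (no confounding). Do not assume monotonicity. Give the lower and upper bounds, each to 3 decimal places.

Let p₁ = 0.661, p₀ = 0.403.
Under exogeneity alone the bounds on PN are max{0,(p₁−p₀)/p₁} ≤ PN ≤ min{1,(1−p₀)/p₁}.
  lower = (p₁ − p₀)/p₁ = 0.258 / 0.661 ≈ 0.3903
  upper = min{1, (1 − p₀)/p₁} = 0.597 / 0.661 ≈ 0.9032

0.390 ≤ PN ≤ 0.903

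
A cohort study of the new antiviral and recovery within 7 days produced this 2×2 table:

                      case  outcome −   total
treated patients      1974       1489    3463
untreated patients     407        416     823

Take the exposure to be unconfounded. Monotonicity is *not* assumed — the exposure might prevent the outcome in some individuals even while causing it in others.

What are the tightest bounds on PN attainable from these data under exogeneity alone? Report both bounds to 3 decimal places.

0.132 ≤ PN ≤ 0.887

p₁ = P(outcome | exposed) = 1974/3463 = 0.57003
p₀ = P(outcome | unexposed) = 407/823 = 0.49453
Under exogeneity alone the bounds on PN are max{0,(p₁−p₀)/p₁} ≤ PN ≤ min{1,(1−p₀)/p₁}.
  lower = (p₁ − p₀)/p₁ = 0.075494 / 0.57003 ≈ 0.1324
  upper = min{1, (1 − p₀)/p₁} = 0.50547 / 0.57003 ≈ 0.8867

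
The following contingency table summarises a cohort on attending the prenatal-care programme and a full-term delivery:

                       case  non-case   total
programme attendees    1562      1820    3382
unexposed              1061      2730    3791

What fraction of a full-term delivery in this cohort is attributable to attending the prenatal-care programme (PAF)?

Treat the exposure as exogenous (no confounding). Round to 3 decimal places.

p₁ = P(outcome | exposed) = 1562/3382 = 0.46186
p₀ = P(outcome | unexposed) = 1061/3791 = 0.27987
Exposure prevalence π = 3382/7173 = 0.47149; overall risk P(Y=1) = 0.36568.
Under exogeneity, PAF = [P(Y=1) − p₀]/P(Y=1).
PAF = (0.36568 − 0.27987) / 0.36568 ≈ 0.2346

PAF ≈ 0.235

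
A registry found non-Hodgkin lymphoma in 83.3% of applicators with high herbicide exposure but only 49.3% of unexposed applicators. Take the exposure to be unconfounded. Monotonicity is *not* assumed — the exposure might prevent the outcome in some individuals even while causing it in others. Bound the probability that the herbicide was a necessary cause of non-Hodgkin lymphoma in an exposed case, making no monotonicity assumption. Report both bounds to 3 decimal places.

p₁ = 0.833, p₀ = 0.493.
Under exogeneity alone the bounds on PN are max{0,(p₁−p₀)/p₁} ≤ PN ≤ min{1,(1−p₀)/p₁}.
  lower = (p₁ − p₀)/p₁ = 0.34 / 0.833 ≈ 0.4082
  upper = min{1, (1 − p₀)/p₁} = 0.507 / 0.833 ≈ 0.6086

0.408 ≤ PN ≤ 0.609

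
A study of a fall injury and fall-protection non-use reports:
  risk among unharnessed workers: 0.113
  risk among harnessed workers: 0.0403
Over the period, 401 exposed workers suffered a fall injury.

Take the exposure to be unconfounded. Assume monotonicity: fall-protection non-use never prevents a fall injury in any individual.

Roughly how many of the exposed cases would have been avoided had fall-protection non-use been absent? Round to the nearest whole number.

Let p₁ = 0.113, p₀ = 0.0403.
PN = (p₁ − p₀)/p₁ = (0.113 − 0.0403) / 0.113 ≈ 0.64336.
Attributable cases ≈ PN × (exposed cases) = 0.64336 × 401 ≈ 257.99.

about 258 cases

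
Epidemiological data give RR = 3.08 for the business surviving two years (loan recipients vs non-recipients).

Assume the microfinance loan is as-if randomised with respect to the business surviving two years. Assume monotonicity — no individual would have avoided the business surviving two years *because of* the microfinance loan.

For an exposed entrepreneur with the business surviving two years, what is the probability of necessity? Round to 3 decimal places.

PN ≈ 0.675

Under exogeneity and monotonicity, PN = (RR − 1) / RR = 1 − 1/RR.
PN = (3.08 − 1) / 3.08 = 2.08 / 3.08 ≈ 0.6753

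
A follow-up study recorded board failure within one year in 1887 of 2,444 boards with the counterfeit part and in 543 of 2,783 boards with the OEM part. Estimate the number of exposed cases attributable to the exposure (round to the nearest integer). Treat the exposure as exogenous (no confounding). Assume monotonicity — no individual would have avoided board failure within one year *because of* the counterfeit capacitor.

about 1410 cases

p₁ = P(outcome | exposed) = 1887/2444 = 0.77209
p₀ = P(outcome | unexposed) = 543/2783 = 0.19511
PN = (p₁ − p₀)/p₁ = (0.77209 − 0.19511) / 0.77209 ≈ 0.74729.
Attributable cases ≈ PN × (exposed cases) = 0.74729 × 1887 ≈ 1410.14.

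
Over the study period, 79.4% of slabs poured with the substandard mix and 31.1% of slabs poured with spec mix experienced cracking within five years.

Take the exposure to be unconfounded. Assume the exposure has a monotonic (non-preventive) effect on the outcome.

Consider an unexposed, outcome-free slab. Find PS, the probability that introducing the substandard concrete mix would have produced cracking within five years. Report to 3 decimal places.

PS ≈ 0.701

p₁ = 0.794, p₀ = 0.311.
Under exogeneity and monotonicity, PS = (p₁ − p₀) / (1 − p₀).
PS = (0.794 − 0.311) / (1 − 0.311) = 0.483 / 0.689 ≈ 0.7010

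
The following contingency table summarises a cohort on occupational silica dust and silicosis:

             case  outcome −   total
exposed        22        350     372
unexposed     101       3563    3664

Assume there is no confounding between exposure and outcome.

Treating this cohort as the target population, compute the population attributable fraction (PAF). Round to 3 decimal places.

PAF ≈ 0.095

p₁ = P(outcome | exposed) = 22/372 = 0.05914
p₀ = P(outcome | unexposed) = 101/3664 = 0.027566
Exposure prevalence π = 372/4036 = 0.09217; overall risk P(Y=1) = 0.030476.
Under exogeneity, PAF = [P(Y=1) − p₀]/P(Y=1).
PAF = (0.030476 − 0.027566) / 0.030476 ≈ 0.0955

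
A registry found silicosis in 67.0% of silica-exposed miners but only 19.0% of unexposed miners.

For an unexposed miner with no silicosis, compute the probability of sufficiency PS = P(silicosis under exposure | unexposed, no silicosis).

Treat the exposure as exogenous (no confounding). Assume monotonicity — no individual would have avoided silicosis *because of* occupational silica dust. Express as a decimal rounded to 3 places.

PS ≈ 0.593

p₁ = 0.67, p₀ = 0.19.
Under exogeneity and monotonicity, PS = (p₁ − p₀) / (1 − p₀).
PS = (0.67 − 0.19) / (1 − 0.19) = 0.48 / 0.81 ≈ 0.5926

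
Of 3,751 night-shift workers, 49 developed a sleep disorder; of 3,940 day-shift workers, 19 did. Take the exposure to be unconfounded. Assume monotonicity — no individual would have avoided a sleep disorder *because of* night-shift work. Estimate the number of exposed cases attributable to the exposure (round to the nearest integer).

about 31 cases

p₁ = P(outcome | exposed) = 49/3751 = 0.013063
p₀ = P(outcome | unexposed) = 19/3940 = 0.0048223
PN = (p₁ − p₀)/p₁ = (0.013063 − 0.0048223) / 0.013063 ≈ 0.63085.
Attributable cases ≈ PN × (exposed cases) = 0.63085 × 49 ≈ 30.91.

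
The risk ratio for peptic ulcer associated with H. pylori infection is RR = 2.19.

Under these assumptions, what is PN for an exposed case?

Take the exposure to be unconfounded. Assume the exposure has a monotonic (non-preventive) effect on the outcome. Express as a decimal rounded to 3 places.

PN ≈ 0.543

Under exogeneity and monotonicity, PN = (RR − 1) / RR = 1 − 1/RR.
PN = (2.19 − 1) / 2.19 = 1.19 / 2.19 ≈ 0.5434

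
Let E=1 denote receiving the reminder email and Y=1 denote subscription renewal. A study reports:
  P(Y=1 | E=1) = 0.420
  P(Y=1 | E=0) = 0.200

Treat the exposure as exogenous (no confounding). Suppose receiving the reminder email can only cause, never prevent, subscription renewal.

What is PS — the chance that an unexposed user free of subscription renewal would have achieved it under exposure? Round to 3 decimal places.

Let p₁ = 0.42, p₀ = 0.2.
Under exogeneity and monotonicity, PS = (p₁ − p₀) / (1 − p₀).
PS = (0.42 − 0.2) / (1 − 0.2) = 0.22 / 0.8 ≈ 0.2750

PS ≈ 0.275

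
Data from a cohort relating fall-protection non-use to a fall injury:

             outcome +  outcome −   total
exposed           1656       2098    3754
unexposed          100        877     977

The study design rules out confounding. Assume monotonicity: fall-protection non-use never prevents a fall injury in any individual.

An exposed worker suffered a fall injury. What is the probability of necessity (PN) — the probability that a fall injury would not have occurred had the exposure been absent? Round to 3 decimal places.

PN ≈ 0.768

p₁ = P(outcome | exposed) = 1656/3754 = 0.44113
p₀ = P(outcome | unexposed) = 100/977 = 0.10235
Under exogeneity and monotonicity, PN = (p₁ − p₀) / p₁.
PN = (0.44113 − 0.10235) / 0.44113 = 0.33878 / 0.44113 ≈ 0.7680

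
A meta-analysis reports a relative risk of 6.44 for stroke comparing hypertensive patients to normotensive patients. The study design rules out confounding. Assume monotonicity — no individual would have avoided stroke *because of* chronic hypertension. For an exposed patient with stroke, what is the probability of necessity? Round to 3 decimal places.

Under exogeneity and monotonicity, PN = (RR − 1) / RR = 1 − 1/RR.
PN = (6.44 − 1) / 6.44 = 5.44 / 6.44 ≈ 0.8447

PN ≈ 0.845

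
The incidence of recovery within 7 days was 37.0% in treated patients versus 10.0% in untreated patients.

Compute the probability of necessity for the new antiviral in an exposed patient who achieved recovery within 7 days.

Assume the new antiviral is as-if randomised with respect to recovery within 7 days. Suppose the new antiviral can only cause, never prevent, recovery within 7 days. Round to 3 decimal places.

PN ≈ 0.730

p₁ = 0.37, p₀ = 0.1.
Under exogeneity and monotonicity, PN = (p₁ − p₀) / p₁.
PN = (0.37 − 0.1) / 0.37 = 0.27 / 0.37 ≈ 0.7297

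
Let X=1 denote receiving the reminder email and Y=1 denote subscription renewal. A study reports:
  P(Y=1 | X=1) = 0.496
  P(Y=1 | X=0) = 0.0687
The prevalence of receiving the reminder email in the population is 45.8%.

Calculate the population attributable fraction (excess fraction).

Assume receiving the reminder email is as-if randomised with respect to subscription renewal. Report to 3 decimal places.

Let p₁ = 0.496, p₀ = 0.0687.
Overall risk P(Y=1) = π·p₁ + (1−π)·p₀ = 0.458×0.496 + 0.542×0.0687 = 0.2644.
Under exogeneity, PAF = [P(Y=1) − p₀] / P(Y=1).
PAF = (0.2644 − 0.0687) / 0.2644 ≈ 0.7402

PAF ≈ 0.740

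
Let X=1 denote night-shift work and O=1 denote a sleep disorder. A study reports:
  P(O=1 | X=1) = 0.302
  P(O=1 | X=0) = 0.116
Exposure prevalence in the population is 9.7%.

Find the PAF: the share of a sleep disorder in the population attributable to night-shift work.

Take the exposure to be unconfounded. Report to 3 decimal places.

Let p₁ = 0.302, p₀ = 0.116.
Overall risk P(Y=1) = π·p₁ + (1−π)·p₀ = 0.097×0.302 + 0.903×0.116 = 0.13404.
Under exogeneity, PAF = [P(Y=1) − p₀] / P(Y=1).
PAF = (0.13404 − 0.116) / 0.13404 ≈ 0.1346

PAF ≈ 0.135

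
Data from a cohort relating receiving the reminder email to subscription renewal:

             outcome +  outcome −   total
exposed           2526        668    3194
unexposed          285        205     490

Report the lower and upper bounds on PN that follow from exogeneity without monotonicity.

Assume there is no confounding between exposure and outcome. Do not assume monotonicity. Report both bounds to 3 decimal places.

p₁ = P(outcome | exposed) = 2526/3194 = 0.79086
p₀ = P(outcome | unexposed) = 285/490 = 0.58163
Under exogeneity alone the bounds on PN are max{0,(p₁−p₀)/p₁} ≤ PN ≤ min{1,(1−p₀)/p₁}.
  lower = (p₁ − p₀)/p₁ = 0.20923 / 0.79086 ≈ 0.2646
  upper = min{1, (1 − p₀)/p₁} = 0.41837 / 0.79086 ≈ 0.5290

0.265 ≤ PN ≤ 0.529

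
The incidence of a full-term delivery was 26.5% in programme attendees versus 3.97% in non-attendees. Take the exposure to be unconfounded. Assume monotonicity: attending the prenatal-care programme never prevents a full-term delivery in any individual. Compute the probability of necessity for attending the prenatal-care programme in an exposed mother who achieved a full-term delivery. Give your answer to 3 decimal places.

PN ≈ 0.850

p₁ = 0.265, p₀ = 0.0397.
Under exogeneity and monotonicity, PN = (p₁ − p₀) / p₁.
PN = (0.265 − 0.0397) / 0.265 = 0.2253 / 0.265 ≈ 0.8502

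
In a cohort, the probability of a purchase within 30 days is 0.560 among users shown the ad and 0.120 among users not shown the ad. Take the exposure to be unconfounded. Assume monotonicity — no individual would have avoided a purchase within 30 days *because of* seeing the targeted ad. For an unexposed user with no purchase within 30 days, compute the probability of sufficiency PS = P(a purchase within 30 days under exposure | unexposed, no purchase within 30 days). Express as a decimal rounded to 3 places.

PS ≈ 0.500

Let p₁ = 0.56, p₀ = 0.12.
Under exogeneity and monotonicity, PS = (p₁ − p₀) / (1 − p₀).
PS = (0.56 − 0.12) / (1 − 0.12) = 0.44 / 0.88 ≈ 0.5000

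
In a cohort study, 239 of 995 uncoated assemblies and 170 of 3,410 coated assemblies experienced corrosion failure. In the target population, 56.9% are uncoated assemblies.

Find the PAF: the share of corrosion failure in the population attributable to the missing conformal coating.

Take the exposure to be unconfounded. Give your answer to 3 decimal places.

PAF ≈ 0.685

p₁ = P(outcome | exposed) = 239/995 = 0.2402
p₀ = P(outcome | unexposed) = 170/3410 = 0.049853
Overall risk P(Y=1) = π·p₁ + (1−π)·p₀ = 0.569×0.2402 + 0.431×0.049853 = 0.15816.
Under exogeneity, PAF = [P(Y=1) − p₀] / P(Y=1).
PAF = (0.15816 − 0.049853) / 0.15816 ≈ 0.6848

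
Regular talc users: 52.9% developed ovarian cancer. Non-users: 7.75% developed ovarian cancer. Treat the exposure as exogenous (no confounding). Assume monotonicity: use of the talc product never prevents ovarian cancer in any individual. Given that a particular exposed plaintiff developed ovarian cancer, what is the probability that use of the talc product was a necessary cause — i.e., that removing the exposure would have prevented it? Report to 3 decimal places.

p₁ = 0.529, p₀ = 0.0775.
Under exogeneity and monotonicity, PN = (p₁ − p₀) / p₁.
PN = (0.529 − 0.0775) / 0.529 = 0.4515 / 0.529 ≈ 0.8535

PN ≈ 0.853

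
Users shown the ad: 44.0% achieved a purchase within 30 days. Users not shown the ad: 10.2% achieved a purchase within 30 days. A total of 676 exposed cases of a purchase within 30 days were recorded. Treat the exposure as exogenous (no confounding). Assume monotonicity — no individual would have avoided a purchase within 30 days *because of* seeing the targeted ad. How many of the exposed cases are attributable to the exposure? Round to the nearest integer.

p₁ = 0.44, p₀ = 0.102.
PN = (p₁ − p₀)/p₁ = (0.44 − 0.102) / 0.44 ≈ 0.76818.
Attributable cases ≈ PN × (exposed cases) = 0.76818 × 676 ≈ 519.29.

about 519 cases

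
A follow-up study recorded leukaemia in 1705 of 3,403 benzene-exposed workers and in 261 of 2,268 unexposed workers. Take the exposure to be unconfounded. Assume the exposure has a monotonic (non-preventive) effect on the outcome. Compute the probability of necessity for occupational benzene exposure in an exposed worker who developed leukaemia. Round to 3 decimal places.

p₁ = P(outcome | exposed) = 1705/3403 = 0.50103
p₀ = P(outcome | unexposed) = 261/2268 = 0.11508
Under exogeneity and monotonicity, PN = (p₁ − p₀) / p₁.
PN = (0.50103 − 0.11508) / 0.50103 = 0.38595 / 0.50103 ≈ 0.7703

PN ≈ 0.770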